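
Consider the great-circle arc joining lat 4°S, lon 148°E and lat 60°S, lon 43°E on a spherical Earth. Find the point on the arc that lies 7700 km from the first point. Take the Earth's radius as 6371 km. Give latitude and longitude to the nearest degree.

Convert each endpoint to a unit vector on the sphere (x = cos φ cos λ, y = cos φ sin λ, z = sin φ).
The central angle between the endpoints is δ = arccos(p₁·p₂) ≈ 1.640 rad (93.9°). The total great-circle distance is δ·R ≈ 1.640 × 6371 ≈ 10445 km, so the target fraction is f = 7700/10445 ≈ 0.737.
Interpolate at f ≈ 0.737 with slerp weights a = sin((1−f)δ)/sin δ ≈ 0.419, b = sin(fδ)/sin δ ≈ 0.937.
p = a·p₁ + b·p₂ ≈ (-0.011, 0.541, -0.841); φ = arcsin(p_z) ≈ -57.24°, λ = atan2(p_y, p_x) ≈ 91.21°.

≈ lat 57°S, lon 91°E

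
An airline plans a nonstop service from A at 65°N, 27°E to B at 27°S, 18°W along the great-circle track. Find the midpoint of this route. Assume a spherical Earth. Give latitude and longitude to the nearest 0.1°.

≈ 20.2°N, 3.9°W

Write both endpoints as unit vectors p₁, p₂ with components (cos φ cos λ, cos φ sin λ, sin φ).
The central angle between the endpoints is δ = arccos(p₁·p₂) ≈ 1.717 rad (98.3°).
Interpolate at f = 1/2 with slerp weights a = sin((1−f)δ)/sin δ ≈ 0.765, b = sin(fδ)/sin δ ≈ 0.765.
p = a·p₁ + b·p₂ ≈ (0.936, -0.064, 0.346); φ = arcsin(p_z) ≈ 20.24°, λ = atan2(p_y, p_x) ≈ -3.90°.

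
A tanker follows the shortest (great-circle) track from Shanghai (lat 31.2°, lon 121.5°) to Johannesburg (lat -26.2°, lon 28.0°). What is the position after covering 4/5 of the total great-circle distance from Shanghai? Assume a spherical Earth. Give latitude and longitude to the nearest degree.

From cos δ = sin φ₁ sin φ₂ + cos φ₁ cos φ₂ cos Δλ, the central angle is δ ≈ 1.850 rad (106.0°).
Interpolate at f = 4/5 with slerp weights a = sin((1−f)δ)/sin δ ≈ 0.376, b = sin(fδ)/sin δ ≈ 1.036.
p = a·p₁ + b·p₂ ≈ (0.653, 0.711, -0.263); φ = arcsin(p_z) ≈ -15.22°, λ = atan2(p_y, p_x) ≈ 47.44°.

≈ lat -15°, lon 47°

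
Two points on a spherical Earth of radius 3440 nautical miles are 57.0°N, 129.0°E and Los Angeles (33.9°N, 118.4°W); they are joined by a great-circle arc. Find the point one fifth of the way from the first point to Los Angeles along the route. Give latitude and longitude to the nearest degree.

From cos δ = sin φ₁ sin φ₂ + cos φ₁ cos φ₂ cos Δλ, the central angle is δ ≈ 1.272 rad (72.9°).
Interpolate at f = 1/5 with slerp weights a = sin((1−f)δ)/sin δ ≈ 0.890, b = sin(fδ)/sin δ ≈ 0.263.
p = a·p₁ + b·p₂ ≈ (-0.409, 0.185, 0.894); φ = arcsin(p_z) ≈ 63.33°, λ = atan2(p_y, p_x) ≈ 155.72°.

≈ 63°N, 156°E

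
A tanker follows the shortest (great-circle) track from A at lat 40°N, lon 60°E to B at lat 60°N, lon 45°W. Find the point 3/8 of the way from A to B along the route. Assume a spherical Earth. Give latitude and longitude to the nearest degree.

Write both endpoints as unit vectors p₁, p₂ with components (cos φ cos λ, cos φ sin λ, sin φ).
The central angle between the endpoints is δ = arccos(p₁·p₂) ≈ 1.096 rad (62.8°).
Interpolate at f = 3/8 with slerp weights a = sin((1−f)δ)/sin δ ≈ 0.711, b = sin(fδ)/sin δ ≈ 0.449.
p = a·p₁ + b·p₂ ≈ (0.431, 0.313, 0.846); φ = arcsin(p_z) ≈ 57.80°, λ = atan2(p_y, p_x) ≈ 35.98°.

≈ lat 58°N, lon 36°E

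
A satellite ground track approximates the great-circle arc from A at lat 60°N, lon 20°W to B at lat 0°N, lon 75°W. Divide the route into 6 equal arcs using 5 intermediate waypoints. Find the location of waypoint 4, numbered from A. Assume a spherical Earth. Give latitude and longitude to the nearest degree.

Write both endpoints as unit vectors p₁, p₂ with components (cos φ cos λ, cos φ sin λ, sin φ).
The central angle between the endpoints is δ = arccos(p₁·p₂) ≈ 1.280 rad (73.3°).
Interpolate at f = 4/6 with slerp weights a = sin((1−f)δ)/sin δ ≈ 0.432, b = sin(fδ)/sin δ ≈ 0.786.
p = a·p₁ + b·p₂ ≈ (0.407, -0.834, 0.374); φ = arcsin(p_z) ≈ 21.97°, λ = atan2(p_y, p_x) ≈ -64.00°.

≈ lat 22°N, lon 64°W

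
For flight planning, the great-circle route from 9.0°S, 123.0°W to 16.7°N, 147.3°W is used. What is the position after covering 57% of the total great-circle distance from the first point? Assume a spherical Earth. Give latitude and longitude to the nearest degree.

≈ 6°N, 137°W

Convert each endpoint to a unit vector on the sphere (x = cos φ cos λ, y = cos φ sin λ, z = sin φ).
The central angle between the endpoints is δ = arccos(p₁·p₂) ≈ 0.614 rad (35.2°).
Interpolate at f = 0.57 with slerp weights a = sin((1−f)δ)/sin δ ≈ 0.453, b = sin(fδ)/sin δ ≈ 0.595.
p = a·p₁ + b·p₂ ≈ (-0.723, -0.683, 0.100); φ = arcsin(p_z) ≈ 5.75°, λ = atan2(p_y, p_x) ≈ -136.64°.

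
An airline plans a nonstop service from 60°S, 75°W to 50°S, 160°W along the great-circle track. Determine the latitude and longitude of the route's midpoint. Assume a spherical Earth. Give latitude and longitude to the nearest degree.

Write both endpoints as unit vectors p₁, p₂ with components (cos φ cos λ, cos φ sin λ, sin φ).
The central angle between the endpoints is δ = arccos(p₁·p₂) ≈ 0.807 rad (46.3°).
Interpolate at f = 1/2 with slerp weights a = sin((1−f)δ)/sin δ ≈ 0.544, b = sin(fδ)/sin δ ≈ 0.544.
p = a·p₁ + b·p₂ ≈ (-0.258, -0.382, -0.887); φ = arcsin(p_z) ≈ -62.54°, λ = atan2(p_y, p_x) ≈ -124.03°.

≈ 63°S, 124°W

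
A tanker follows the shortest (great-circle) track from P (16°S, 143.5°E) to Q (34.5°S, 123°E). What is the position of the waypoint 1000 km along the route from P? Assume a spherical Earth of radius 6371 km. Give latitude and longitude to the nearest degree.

≈ (23°S, 137°E)

Convert each endpoint to a unit vector on the sphere (x = cos φ cos λ, y = cos φ sin λ, z = sin φ).
The central angle between the endpoints is δ = arccos(p₁·p₂) ≈ 0.455 rad (26.1°). The total great-circle distance is δ·R ≈ 0.455 × 6371 ≈ 2900 km, so the target fraction is f = 1000/2900 ≈ 0.345.
Interpolate at f ≈ 0.345 with slerp weights a = sin((1−f)δ)/sin δ ≈ 0.668, b = sin(fδ)/sin δ ≈ 0.356.
p = a·p₁ + b·p₂ ≈ (-0.676, 0.628, -0.386); φ = arcsin(p_z) ≈ -22.68°, λ = atan2(p_y, p_x) ≈ 137.11°.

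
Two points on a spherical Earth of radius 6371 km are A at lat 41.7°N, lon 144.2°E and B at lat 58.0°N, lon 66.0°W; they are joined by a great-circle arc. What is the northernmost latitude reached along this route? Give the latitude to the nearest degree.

≈ 78°N

The great circle lies in the plane with unit normal n̂ = (p₁ × p₂)/|p₁ × p₂|.
Here n̂_z ≈ +0.204; the vertex latitude is φ_max = arccos|n̂_z| ≈ 78.2°.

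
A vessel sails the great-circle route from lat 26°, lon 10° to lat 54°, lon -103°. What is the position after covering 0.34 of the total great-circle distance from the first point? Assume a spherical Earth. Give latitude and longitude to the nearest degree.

Convert each endpoint to a unit vector on the sphere (x = cos φ cos λ, y = cos φ sin λ, z = sin φ).
The central angle between the endpoints is δ = arccos(p₁·p₂) ≈ 1.422 rad (81.5°).
Interpolate at f = 0.34 with slerp weights a = sin((1−f)δ)/sin δ ≈ 0.816, b = sin(fδ)/sin δ ≈ 0.470.
p = a·p₁ + b·p₂ ≈ (0.660, -0.142, 0.738); φ = arcsin(p_z) ≈ 47.55°, λ = atan2(p_y, p_x) ≈ -12.14°.

≈ lat 48°, lon -12°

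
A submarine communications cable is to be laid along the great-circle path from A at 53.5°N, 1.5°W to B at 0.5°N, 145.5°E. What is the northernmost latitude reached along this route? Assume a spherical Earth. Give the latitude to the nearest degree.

≈ 68°N

The great circle lies in the plane with unit normal n̂ = (p₁ × p₂)/|p₁ × p₂|.
Here n̂_z ≈ +0.372; the vertex latitude is φ_max = arccos|n̂_z| ≈ 68.2°.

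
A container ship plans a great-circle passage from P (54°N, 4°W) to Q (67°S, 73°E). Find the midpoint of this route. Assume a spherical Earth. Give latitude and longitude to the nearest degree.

≈ (8°S, 25°E)

Convert each endpoint to a unit vector on the sphere (x = cos φ cos λ, y = cos φ sin λ, z = sin φ).
The central angle between the endpoints is δ = arccos(p₁·p₂) ≈ 2.336 rad (133.9°).
Interpolate at f = 1/2 with slerp weights a = sin((1−f)δ)/sin δ ≈ 1.276, b = sin(fδ)/sin δ ≈ 1.276.
p = a·p₁ + b·p₂ ≈ (0.894, 0.425, -0.142); φ = arcsin(p_z) ≈ -8.18°, λ = atan2(p_y, p_x) ≈ 25.40°.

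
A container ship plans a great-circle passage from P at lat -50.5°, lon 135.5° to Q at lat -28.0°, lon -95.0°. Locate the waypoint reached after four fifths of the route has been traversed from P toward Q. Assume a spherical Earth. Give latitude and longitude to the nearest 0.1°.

Write both endpoints as unit vectors p₁, p₂ with components (cos φ cos λ, cos φ sin λ, sin φ).
The central angle between the endpoints is δ = arccos(p₁·p₂) ≈ 1.566 rad (89.7°).
Interpolate at f = 4/5 with slerp weights a = sin((1−f)δ)/sin δ ≈ 0.308, b = sin(fδ)/sin δ ≈ 0.950.
p = a·p₁ + b·p₂ ≈ (-0.213, -0.698, -0.684); φ = arcsin(p_z) ≈ -43.13°, λ = atan2(p_y, p_x) ≈ -106.96°.

≈ lat -43.1°, lon -107.0°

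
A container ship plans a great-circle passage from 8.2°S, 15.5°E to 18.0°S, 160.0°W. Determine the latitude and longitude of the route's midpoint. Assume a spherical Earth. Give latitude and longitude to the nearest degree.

The haversine formula gives a central angle δ ≈ 2.678 rad (153.4°) between the endpoints.
Interpolate at f = 1/2 with slerp weights a = sin((1−f)δ)/sin δ ≈ 2.176, b = sin(fδ)/sin δ ≈ 2.176.
p = a·p₁ + b·p₂ ≈ (0.131, -0.132, -0.983); φ = arcsin(p_z) ≈ -79.29°, λ = atan2(p_y, p_x) ≈ -45.33°.

≈ 79°S, 45°W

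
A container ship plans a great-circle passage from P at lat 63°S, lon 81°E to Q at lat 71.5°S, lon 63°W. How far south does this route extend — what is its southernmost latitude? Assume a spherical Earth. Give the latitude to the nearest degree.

≈ 83°S

The great circle lies in the plane with unit normal n̂ = (p₁ × p₂)/|p₁ × p₂|.
Here n̂_z ≈ -0.124; the vertex latitude is φ_max = arccos|n̂_z| ≈ 82.9°.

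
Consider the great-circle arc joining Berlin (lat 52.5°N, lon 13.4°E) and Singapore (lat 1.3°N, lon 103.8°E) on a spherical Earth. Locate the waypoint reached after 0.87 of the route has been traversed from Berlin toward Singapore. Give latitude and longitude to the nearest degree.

The haversine formula gives a central angle δ ≈ 1.557 rad (89.2°) between the endpoints.
Interpolate at f = 0.87 with slerp weights a = sin((1−f)δ)/sin δ ≈ 0.201, b = sin(fδ)/sin δ ≈ 0.977.
p = a·p₁ + b·p₂ ≈ (-0.114, 0.977, 0.182); φ = arcsin(p_z) ≈ 10.47°, λ = atan2(p_y, p_x) ≈ 96.65°.

≈ lat 10°N, lon 97°E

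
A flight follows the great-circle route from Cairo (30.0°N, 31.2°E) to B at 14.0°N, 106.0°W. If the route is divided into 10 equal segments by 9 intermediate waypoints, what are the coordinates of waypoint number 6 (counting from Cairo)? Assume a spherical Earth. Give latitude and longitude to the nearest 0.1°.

≈ 43.8°N, 61.9°W

Convert each endpoint to a unit vector on the sphere (x = cos φ cos λ, y = cos φ sin λ, z = sin φ).
The central angle between the endpoints is δ = arccos(p₁·p₂) ≈ 2.089 rad (119.7°).
Interpolate at f = 6/10 with slerp weights a = sin((1−f)δ)/sin δ ≈ 0.854, b = sin(fδ)/sin δ ≈ 1.094.
p = a·p₁ + b·p₂ ≈ (0.340, -0.637, 0.692); φ = arcsin(p_z) ≈ 43.76°, λ = atan2(p_y, p_x) ≈ -61.91°.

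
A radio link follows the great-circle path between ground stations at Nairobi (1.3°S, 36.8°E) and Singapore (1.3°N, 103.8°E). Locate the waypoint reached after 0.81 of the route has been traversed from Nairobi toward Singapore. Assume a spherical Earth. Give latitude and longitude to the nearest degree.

Convert each endpoint to a unit vector on the sphere (x = cos φ cos λ, y = cos φ sin λ, z = sin φ).
The central angle between the endpoints is δ = arccos(p₁·p₂) ≈ 1.170 rad (67.0°).
Interpolate at f = 0.81 with slerp weights a = sin((1−f)δ)/sin δ ≈ 0.239, b = sin(fδ)/sin δ ≈ 0.882.
p = a·p₁ + b·p₂ ≈ (-0.019, 1.000, 0.015); φ = arcsin(p_z) ≈ 0.84°, λ = atan2(p_y, p_x) ≈ 91.07°.

≈ (1°N, 91°E)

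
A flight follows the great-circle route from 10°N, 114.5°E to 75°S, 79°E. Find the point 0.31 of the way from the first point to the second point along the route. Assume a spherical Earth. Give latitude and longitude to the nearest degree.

The haversine formula gives a central angle δ ≈ 1.531 rad (87.7°) between the endpoints.
Interpolate at f = 0.31 with slerp weights a = sin((1−f)δ)/sin δ ≈ 0.871, b = sin(fδ)/sin δ ≈ 0.457.
p = a·p₁ + b·p₂ ≈ (-0.333, 0.897, -0.290); φ = arcsin(p_z) ≈ -16.89°, λ = atan2(p_y, p_x) ≈ 110.38°.

≈ 17°S, 110°E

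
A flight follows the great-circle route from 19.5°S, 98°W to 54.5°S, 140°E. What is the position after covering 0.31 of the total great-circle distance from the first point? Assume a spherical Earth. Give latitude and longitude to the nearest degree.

≈ 43°S, 117°W

From cos δ = sin φ₁ sin φ₂ + cos φ₁ cos φ₂ cos Δλ, the central angle is δ ≈ 1.589 rad (91.0°).
Interpolate at f = 0.31 with slerp weights a = sin((1−f)δ)/sin δ ≈ 0.890, b = sin(fδ)/sin δ ≈ 0.473.
p = a·p₁ + b·p₂ ≈ (-0.327, -0.654, -0.682); φ = arcsin(p_z) ≈ -43.01°, λ = atan2(p_y, p_x) ≈ -116.58°.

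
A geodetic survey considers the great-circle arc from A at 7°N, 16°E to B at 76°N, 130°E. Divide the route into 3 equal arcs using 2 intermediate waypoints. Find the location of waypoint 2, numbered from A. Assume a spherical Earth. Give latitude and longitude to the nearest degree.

Write both endpoints as unit vectors p₁, p₂ with components (cos φ cos λ, cos φ sin λ, sin φ).
The central angle between the endpoints is δ = arccos(p₁·p₂) ≈ 1.550 rad (88.8°).
Interpolate at f = 2/3 with slerp weights a = sin((1−f)δ)/sin δ ≈ 0.494, b = sin(fδ)/sin δ ≈ 0.859.
p = a·p₁ + b·p₂ ≈ (0.338, 0.294, 0.894); φ = arcsin(p_z) ≈ 63.38°, λ = atan2(p_y, p_x) ≈ 41.07°.

≈ 63°N, 41°E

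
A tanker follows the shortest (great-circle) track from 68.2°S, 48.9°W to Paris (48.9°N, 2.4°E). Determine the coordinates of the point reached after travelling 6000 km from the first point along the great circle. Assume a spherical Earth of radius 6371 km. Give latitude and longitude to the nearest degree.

Convert each endpoint to a unit vector on the sphere (x = cos φ cos λ, y = cos φ sin λ, z = sin φ).
The central angle between the endpoints is δ = arccos(p₁·p₂) ≈ 2.150 rad (123.2°). The total great-circle distance is δ·R ≈ 2.150 × 6371 ≈ 13695 km, so the target fraction is f = 6000/13695 ≈ 0.438.
Interpolate at f ≈ 0.438 with slerp weights a = sin((1−f)δ)/sin δ ≈ 1.117, b = sin(fδ)/sin δ ≈ 0.966.
p = a·p₁ + b·p₂ ≈ (0.907, -0.286, -0.309); φ = arcsin(p_z) ≈ -18.00°, λ = atan2(p_y, p_x) ≈ -17.50°.

≈ 18°S, 17°W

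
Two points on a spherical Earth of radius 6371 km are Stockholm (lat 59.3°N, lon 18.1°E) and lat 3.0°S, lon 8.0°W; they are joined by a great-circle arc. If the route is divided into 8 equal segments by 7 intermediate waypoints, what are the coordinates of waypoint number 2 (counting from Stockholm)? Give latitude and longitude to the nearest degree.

The haversine formula gives a central angle δ ≈ 1.145 rad (65.6°) between the endpoints.
Interpolate at f = 2/8 with slerp weights a = sin((1−f)δ)/sin δ ≈ 0.831, b = sin(fδ)/sin δ ≈ 0.310.
p = a·p₁ + b·p₂ ≈ (0.710, 0.089, 0.699); φ = arcsin(p_z) ≈ 44.31°, λ = atan2(p_y, p_x) ≈ 7.13°.

≈ lat 44°N, lon 7°E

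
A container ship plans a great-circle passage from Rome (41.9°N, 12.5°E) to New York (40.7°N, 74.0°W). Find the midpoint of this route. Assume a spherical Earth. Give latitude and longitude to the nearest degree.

Convert each endpoint to a unit vector on the sphere (x = cos φ cos λ, y = cos φ sin λ, z = sin φ).
The central angle between the endpoints is δ = arccos(p₁·p₂) ≈ 1.082 rad (62.0°).
Interpolate at f = 1/2 with slerp weights a = sin((1−f)δ)/sin δ ≈ 0.583, b = sin(fδ)/sin δ ≈ 0.583.
p = a·p₁ + b·p₂ ≈ (0.546, -0.331, 0.770); φ = arcsin(p_z) ≈ 50.34°, λ = atan2(p_y, p_x) ≈ -31.25°.

≈ 50°N, 31°W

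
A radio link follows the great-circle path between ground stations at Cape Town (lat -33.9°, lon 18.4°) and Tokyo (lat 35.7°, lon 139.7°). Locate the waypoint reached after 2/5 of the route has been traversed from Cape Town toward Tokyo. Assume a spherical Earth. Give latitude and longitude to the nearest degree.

≈ lat -6°, lon 68°

Convert each endpoint to a unit vector on the sphere (x = cos φ cos λ, y = cos φ sin λ, z = sin φ).
The central angle between the endpoints is δ = arccos(p₁·p₂) ≈ 2.313 rad (132.5°).
Interpolate at f = 2/5 with slerp weights a = sin((1−f)δ)/sin δ ≈ 1.334, b = sin(fδ)/sin δ ≈ 1.083.
p = a·p₁ + b·p₂ ≈ (0.379, 0.918, -0.112); φ = arcsin(p_z) ≈ -6.41°, λ = atan2(p_y, p_x) ≈ 67.55°.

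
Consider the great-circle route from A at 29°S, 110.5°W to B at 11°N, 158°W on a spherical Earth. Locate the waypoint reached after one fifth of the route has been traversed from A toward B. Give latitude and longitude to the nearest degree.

≈ 22°S, 121°W

Convert each endpoint to a unit vector on the sphere (x = cos φ cos λ, y = cos φ sin λ, z = sin φ).
The central angle between the endpoints is δ = arccos(p₁·p₂) ≈ 1.062 rad (60.8°).
Interpolate at f = 1/5 with slerp weights a = sin((1−f)δ)/sin δ ≈ 0.860, b = sin(fδ)/sin δ ≈ 0.241.
p = a·p₁ + b·p₂ ≈ (-0.483, -0.793, -0.371); φ = arcsin(p_z) ≈ -21.77°, λ = atan2(p_y, p_x) ≈ -121.34°.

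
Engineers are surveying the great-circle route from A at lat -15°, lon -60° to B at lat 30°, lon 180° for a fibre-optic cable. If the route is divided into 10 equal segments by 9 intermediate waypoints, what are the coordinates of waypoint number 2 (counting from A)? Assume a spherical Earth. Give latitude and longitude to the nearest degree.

≈ lat -3°, lon -82°

From cos δ = sin φ₁ sin φ₂ + cos φ₁ cos φ₂ cos Δλ, the central angle is δ ≈ 2.150 rad (123.2°).
Interpolate at f = 2/10 with slerp weights a = sin((1−f)δ)/sin δ ≈ 1.182, b = sin(fδ)/sin δ ≈ 0.498.
p = a·p₁ + b·p₂ ≈ (0.139, -0.989, -0.057); φ = arcsin(p_z) ≈ -3.25°, λ = atan2(p_y, p_x) ≈ -81.98°.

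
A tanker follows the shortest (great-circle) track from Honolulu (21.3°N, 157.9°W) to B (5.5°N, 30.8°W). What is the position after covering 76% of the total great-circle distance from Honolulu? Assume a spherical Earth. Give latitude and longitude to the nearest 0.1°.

≈ (18.7°N, 57.5°W)

Convert each endpoint to a unit vector on the sphere (x = cos φ cos λ, y = cos φ sin λ, z = sin φ).
The central angle between the endpoints is δ = arccos(p₁·p₂) ≈ 2.123 rad (121.6°).
Interpolate at f = 0.76 with slerp weights a = sin((1−f)δ)/sin δ ≈ 0.573, b = sin(fδ)/sin δ ≈ 1.174.
p = a·p₁ + b·p₂ ≈ (0.509, -0.799, 0.321); φ = arcsin(p_z) ≈ 18.70°, λ = atan2(p_y, p_x) ≈ -57.51°.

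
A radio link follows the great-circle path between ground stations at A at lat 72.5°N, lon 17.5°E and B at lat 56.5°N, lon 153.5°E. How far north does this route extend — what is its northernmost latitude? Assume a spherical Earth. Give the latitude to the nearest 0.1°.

The great circle lies in the plane with unit normal n̂ = (p₁ × p₂)/|p₁ × p₂|.
Here n̂_z ≈ +0.156; the vertex latitude is φ_max = arccos|n̂_z| ≈ 81.0°.

≈ 81.0°N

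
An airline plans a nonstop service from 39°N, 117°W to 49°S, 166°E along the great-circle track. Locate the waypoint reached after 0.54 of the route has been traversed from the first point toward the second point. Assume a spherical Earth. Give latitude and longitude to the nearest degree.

≈ 10°S, 154°W

Convert each endpoint to a unit vector on the sphere (x = cos φ cos λ, y = cos φ sin λ, z = sin φ).
The central angle between the endpoints is δ = arccos(p₁·p₂) ≈ 1.939 rad (111.1°).
Interpolate at f = 0.54 with slerp weights a = sin((1−f)δ)/sin δ ≈ 0.834, b = sin(fδ)/sin δ ≈ 0.928.
p = a·p₁ + b·p₂ ≈ (-0.885, -0.430, -0.176); φ = arcsin(p_z) ≈ -10.11°, λ = atan2(p_y, p_x) ≈ -154.07°.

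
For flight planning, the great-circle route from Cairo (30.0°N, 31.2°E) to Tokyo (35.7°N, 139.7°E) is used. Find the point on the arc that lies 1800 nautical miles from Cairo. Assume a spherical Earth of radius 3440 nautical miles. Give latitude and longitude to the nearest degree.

From cos δ = sin φ₁ sin φ₂ + cos φ₁ cos φ₂ cos Δλ, the central angle is δ ≈ 1.502 rad (86.1°). The total great-circle distance is δ·R ≈ 1.502 × 3440 ≈ 5167 nmi, so the target fraction is f = 1800/5167 ≈ 0.348.
Interpolate at f ≈ 0.348 with slerp weights a = sin((1−f)δ)/sin δ ≈ 0.832, b = sin(fδ)/sin δ ≈ 0.501.
p = a·p₁ + b·p₂ ≈ (0.306, 0.636, 0.708); φ = arcsin(p_z) ≈ 45.09°, λ = atan2(p_y, p_x) ≈ 64.32°.

≈ (45°N, 64°E)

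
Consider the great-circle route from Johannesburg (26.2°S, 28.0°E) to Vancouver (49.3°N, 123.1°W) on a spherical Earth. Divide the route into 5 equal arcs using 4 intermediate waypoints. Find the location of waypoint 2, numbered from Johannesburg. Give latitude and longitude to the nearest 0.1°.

Convert each endpoint to a unit vector on the sphere (x = cos φ cos λ, y = cos φ sin λ, z = sin φ).
The central angle between the endpoints is δ = arccos(p₁·p₂) ≈ 2.581 rad (147.9°).
Interpolate at f = 2/5 with slerp weights a = sin((1−f)δ)/sin δ ≈ 1.880, b = sin(fδ)/sin δ ≈ 1.615.
p = a·p₁ + b·p₂ ≈ (0.915, -0.090, 0.394); φ = arcsin(p_z) ≈ 23.21°, λ = atan2(p_y, p_x) ≈ -5.62°.

≈ 23.2°N, 5.6°W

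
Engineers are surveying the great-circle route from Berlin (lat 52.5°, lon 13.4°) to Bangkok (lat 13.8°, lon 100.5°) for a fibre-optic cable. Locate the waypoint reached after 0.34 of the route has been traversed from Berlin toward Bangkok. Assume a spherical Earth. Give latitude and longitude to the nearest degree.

≈ lat 48°, lon 54°

Convert each endpoint to a unit vector on the sphere (x = cos φ cos λ, y = cos φ sin λ, z = sin φ).
The central angle between the endpoints is δ = arccos(p₁·p₂) ≈ 1.350 rad (77.3°).
Interpolate at f = 0.34 with slerp weights a = sin((1−f)δ)/sin δ ≈ 0.797, b = sin(fδ)/sin δ ≈ 0.454.
p = a·p₁ + b·p₂ ≈ (0.392, 0.546, 0.741); φ = arcsin(p_z) ≈ 47.78°, λ = atan2(p_y, p_x) ≈ 54.35°.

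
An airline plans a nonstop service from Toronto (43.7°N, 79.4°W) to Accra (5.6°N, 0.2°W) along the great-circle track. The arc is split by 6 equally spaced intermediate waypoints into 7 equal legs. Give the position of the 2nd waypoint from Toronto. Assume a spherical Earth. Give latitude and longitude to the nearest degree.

Convert each endpoint to a unit vector on the sphere (x = cos φ cos λ, y = cos φ sin λ, z = sin φ).
The central angle between the endpoints is δ = arccos(p₁·p₂) ≈ 1.367 rad (78.3°).
Interpolate at f = 2/7 with slerp weights a = sin((1−f)δ)/sin δ ≈ 0.846, b = sin(fδ)/sin δ ≈ 0.389.
p = a·p₁ + b·p₂ ≈ (0.499, -0.603, 0.622); φ = arcsin(p_z) ≈ 38.50°, λ = atan2(p_y, p_x) ≈ -50.35°.

≈ (38°N, 50°W)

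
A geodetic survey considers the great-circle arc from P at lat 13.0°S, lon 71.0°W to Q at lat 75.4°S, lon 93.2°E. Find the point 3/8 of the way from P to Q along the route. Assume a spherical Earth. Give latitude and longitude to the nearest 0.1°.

Convert each endpoint to a unit vector on the sphere (x = cos φ cos λ, y = cos φ sin λ, z = sin φ).
The central angle between the endpoints is δ = arccos(p₁·p₂) ≈ 1.589 rad (91.1°).
Interpolate at f = 3/8 with slerp weights a = sin((1−f)δ)/sin δ ≈ 0.838, b = sin(fδ)/sin δ ≈ 0.561.
p = a·p₁ + b·p₂ ≈ (0.258, -0.631, -0.732); φ = arcsin(p_z) ≈ -47.04°, λ = atan2(p_y, p_x) ≈ -67.76°.

≈ lat 47.0°S, lon 67.8°W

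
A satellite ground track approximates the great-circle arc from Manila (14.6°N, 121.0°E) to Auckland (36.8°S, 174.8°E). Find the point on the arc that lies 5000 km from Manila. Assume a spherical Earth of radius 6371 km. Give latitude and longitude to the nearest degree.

The haversine formula gives a central angle δ ≈ 1.259 rad (72.1°) between the endpoints. The total great-circle distance is δ·R ≈ 1.259 × 6371 ≈ 8022 km, so the target fraction is f = 5000/8022 ≈ 0.623.
Interpolate at f ≈ 0.623 with slerp weights a = sin((1−f)δ)/sin δ ≈ 0.480, b = sin(fδ)/sin δ ≈ 0.742.
p = a·p₁ + b·p₂ ≈ (-0.831, 0.452, -0.324); φ = arcsin(p_z) ≈ -18.89°, λ = atan2(p_y, p_x) ≈ 151.47°.

≈ 19°S, 151°E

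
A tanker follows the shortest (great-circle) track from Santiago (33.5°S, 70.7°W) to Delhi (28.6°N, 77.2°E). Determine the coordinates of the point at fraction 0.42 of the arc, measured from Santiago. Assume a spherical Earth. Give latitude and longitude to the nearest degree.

Write both endpoints as unit vectors p₁, p₂ with components (cos φ cos λ, cos φ sin λ, sin φ).
The central angle between the endpoints is δ = arccos(p₁·p₂) ≈ 2.656 rad (152.2°).
Interpolate at f = 0.42 with slerp weights a = sin((1−f)δ)/sin δ ≈ 2.142, b = sin(fδ)/sin δ ≈ 1.924.
p = a·p₁ + b·p₂ ≈ (0.965, -0.038, -0.261); φ = arcsin(p_z) ≈ -15.12°, λ = atan2(p_y, p_x) ≈ -2.25°.

≈ (15°S, 2°W)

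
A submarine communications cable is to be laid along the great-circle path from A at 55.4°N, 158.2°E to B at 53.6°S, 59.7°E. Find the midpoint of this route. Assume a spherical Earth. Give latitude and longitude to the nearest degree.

From cos δ = sin φ₁ sin φ₂ + cos φ₁ cos φ₂ cos Δλ, the central angle is δ ≈ 2.364 rad (135.4°).
Interpolate at f = 1/2 with slerp weights a = sin((1−f)δ)/sin δ ≈ 1.318, b = sin(fδ)/sin δ ≈ 1.318.
p = a·p₁ + b·p₂ ≈ (-0.300, 0.954, 0.024); φ = arcsin(p_z) ≈ 1.38°, λ = atan2(p_y, p_x) ≈ 107.49°.

≈ 1°N, 107°E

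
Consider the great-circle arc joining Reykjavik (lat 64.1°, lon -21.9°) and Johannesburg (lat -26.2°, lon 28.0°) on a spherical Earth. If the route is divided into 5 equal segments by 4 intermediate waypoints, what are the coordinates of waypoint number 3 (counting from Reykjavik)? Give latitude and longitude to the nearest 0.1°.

≈ lat 11.2°, lon 15.4°

Convert each endpoint to a unit vector on the sphere (x = cos φ cos λ, y = cos φ sin λ, z = sin φ).
The central angle between the endpoints is δ = arccos(p₁·p₂) ≈ 1.716 rad (98.3°).
Interpolate at f = 3/5 with slerp weights a = sin((1−f)δ)/sin δ ≈ 0.641, b = sin(fδ)/sin δ ≈ 0.866.
p = a·p₁ + b·p₂ ≈ (0.946, 0.261, 0.194); φ = arcsin(p_z) ≈ 11.17°, λ = atan2(p_y, p_x) ≈ 15.40°.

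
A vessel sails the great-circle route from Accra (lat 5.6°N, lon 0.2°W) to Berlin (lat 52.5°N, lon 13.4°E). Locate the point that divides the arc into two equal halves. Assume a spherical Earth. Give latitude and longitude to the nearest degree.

Write both endpoints as unit vectors p₁, p₂ with components (cos φ cos λ, cos φ sin λ, sin φ).
The central angle between the endpoints is δ = arccos(p₁·p₂) ≈ 0.842 rad (48.2°).
Interpolate at f = 1/2 with slerp weights a = sin((1−f)δ)/sin δ ≈ 0.548, b = sin(fδ)/sin δ ≈ 0.548.
p = a·p₁ + b·p₂ ≈ (0.870, 0.075, 0.488); φ = arcsin(p_z) ≈ 29.21°, λ = atan2(p_y, p_x) ≈ 4.95°.

≈ lat 29°N, lon 5°E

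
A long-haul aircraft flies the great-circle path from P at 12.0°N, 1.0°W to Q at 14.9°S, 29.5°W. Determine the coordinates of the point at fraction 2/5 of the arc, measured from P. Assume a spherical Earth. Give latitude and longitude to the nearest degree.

≈ 1°N, 12°W

Convert each endpoint to a unit vector on the sphere (x = cos φ cos λ, y = cos φ sin λ, z = sin φ).
The central angle between the endpoints is δ = arccos(p₁·p₂) ≈ 0.681 rad (39.0°).
Interpolate at f = 2/5 with slerp weights a = sin((1−f)δ)/sin δ ≈ 0.631, b = sin(fδ)/sin δ ≈ 0.427.
p = a·p₁ + b·p₂ ≈ (0.977, -0.214, 0.021); φ = arcsin(p_z) ≈ 1.22°, λ = atan2(p_y, p_x) ≈ -12.37°.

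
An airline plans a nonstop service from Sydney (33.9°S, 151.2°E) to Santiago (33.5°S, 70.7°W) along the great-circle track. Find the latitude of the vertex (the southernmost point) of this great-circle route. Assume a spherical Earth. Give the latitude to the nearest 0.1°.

The great circle lies in the plane with unit normal n̂ = (p₁ × p₂)/|p₁ × p₂|.
Here n̂_z ≈ +0.472; the vertex latitude is φ_max = arccos|n̂_z| ≈ 61.8°.
Check via Clairaut: cos φ_max = |cos φ₁| · sin C = cos(33.9°)·sin(145.3°) ≈ 0.472, again giving ≈ 61.8°.

≈ 61.8°S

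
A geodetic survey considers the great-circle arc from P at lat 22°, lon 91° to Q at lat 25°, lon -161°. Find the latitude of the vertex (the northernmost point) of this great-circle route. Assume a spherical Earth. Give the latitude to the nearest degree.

The great circle lies in the plane with unit normal n̂ = (p₁ × p₂)/|p₁ × p₂|.
Here n̂_z ≈ +0.803; the vertex latitude is φ_max = arccos|n̂_z| ≈ 36.6°.
Check via Clairaut: cos φ_max = |cos φ₁| · sin C = cos(22.0°)·sin(60.0°) ≈ 0.803, again giving ≈ 36.6°.

≈ 37°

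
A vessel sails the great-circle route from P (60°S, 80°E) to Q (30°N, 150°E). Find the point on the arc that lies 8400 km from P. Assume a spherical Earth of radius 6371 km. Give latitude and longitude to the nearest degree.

≈ (2°N, 135°E)

Write both endpoints as unit vectors p₁, p₂ with components (cos φ cos λ, cos φ sin λ, sin φ).
The central angle between the endpoints is δ = arccos(p₁·p₂) ≈ 1.860 rad (106.6°). The total great-circle distance is δ·R ≈ 1.860 × 6371 ≈ 11848 km, so the target fraction is f = 8400/11848 ≈ 0.709.
Interpolate at f ≈ 0.709 with slerp weights a = sin((1−f)δ)/sin δ ≈ 0.537, b = sin(fδ)/sin δ ≈ 1.010.
p = a·p₁ + b·p₂ ≈ (-0.711, 0.702, 0.040); φ = arcsin(p_z) ≈ 2.27°, λ = atan2(p_y, p_x) ≈ 135.36°.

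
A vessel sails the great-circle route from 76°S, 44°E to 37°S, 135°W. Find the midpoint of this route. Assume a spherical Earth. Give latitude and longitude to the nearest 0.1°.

Write both endpoints as unit vectors p₁, p₂ with components (cos φ cos λ, cos φ sin λ, sin φ).
The central angle between the endpoints is δ = arccos(p₁·p₂) ≈ 1.169 rad (67.0°).
Interpolate at f = 1/2 with slerp weights a = sin((1−f)δ)/sin δ ≈ 0.600, b = sin(fδ)/sin δ ≈ 0.600.
p = a·p₁ + b·p₂ ≈ (-0.234, -0.238, -0.943); φ = arcsin(p_z) ≈ -70.50°, λ = atan2(p_y, p_x) ≈ -134.57°.

≈ 70.5°S, 134.6°W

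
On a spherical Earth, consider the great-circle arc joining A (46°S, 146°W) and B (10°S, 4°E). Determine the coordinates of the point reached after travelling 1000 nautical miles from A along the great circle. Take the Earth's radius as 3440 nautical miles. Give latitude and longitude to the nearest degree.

≈ (59°S, 128°W)

From cos δ = sin φ₁ sin φ₂ + cos φ₁ cos φ₂ cos Δλ, the central angle is δ ≈ 2.057 rad (117.9°). The total great-circle distance is δ·R ≈ 2.057 × 3440 ≈ 7077 nmi, so the target fraction is f = 1000/7077 ≈ 0.141.
Interpolate at f ≈ 0.141 with slerp weights a = sin((1−f)δ)/sin δ ≈ 1.110, b = sin(fδ)/sin δ ≈ 0.324.
p = a·p₁ + b·p₂ ≈ (-0.321, -0.409, -0.855); φ = arcsin(p_z) ≈ -58.71°, λ = atan2(p_y, p_x) ≈ -128.10°.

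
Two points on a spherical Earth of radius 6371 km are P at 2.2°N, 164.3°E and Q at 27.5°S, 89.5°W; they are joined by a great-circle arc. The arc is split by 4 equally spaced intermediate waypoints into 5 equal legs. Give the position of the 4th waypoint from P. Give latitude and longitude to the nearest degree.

≈ 28°S, 113°W

The haversine formula gives a central angle δ ≈ 1.839 rad (105.4°) between the endpoints.
Interpolate at f = 4/5 with slerp weights a = sin((1−f)δ)/sin δ ≈ 0.373, b = sin(fδ)/sin δ ≈ 1.032.
p = a·p₁ + b·p₂ ≈ (-0.351, -0.814, -0.462); φ = arcsin(p_z) ≈ -27.53°, λ = atan2(p_y, p_x) ≈ -113.30°.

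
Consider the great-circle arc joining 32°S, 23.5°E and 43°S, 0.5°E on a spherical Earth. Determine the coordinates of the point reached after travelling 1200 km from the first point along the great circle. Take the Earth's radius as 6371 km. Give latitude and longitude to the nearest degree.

Convert each endpoint to a unit vector on the sphere (x = cos φ cos λ, y = cos φ sin λ, z = sin φ).
The central angle between the endpoints is δ = arccos(p₁·p₂) ≈ 0.370 rad (21.2°). The total great-circle distance is δ·R ≈ 0.370 × 6371 ≈ 2357 km, so the target fraction is f = 1200/2357 ≈ 0.509.
Interpolate at f ≈ 0.509 with slerp weights a = sin((1−f)δ)/sin δ ≈ 0.500, b = sin(fδ)/sin δ ≈ 0.518.
p = a·p₁ + b·p₂ ≈ (0.767, 0.172, -0.618); φ = arcsin(p_z) ≈ -38.16°, λ = atan2(p_y, p_x) ≈ 12.65°.

≈ 38°S, 13°E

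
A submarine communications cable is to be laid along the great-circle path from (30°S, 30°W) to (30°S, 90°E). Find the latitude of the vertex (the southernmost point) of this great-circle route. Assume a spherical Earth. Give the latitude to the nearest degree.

≈ 49°S

The great circle lies in the plane with unit normal n̂ = (p₁ × p₂)/|p₁ × p₂|.
Here n̂_z ≈ +0.655; the vertex latitude is φ_max = arccos|n̂_z| ≈ 49.1°.
Check via Clairaut: cos φ_max = |cos φ₁| · sin C = cos(30.0°)·sin(130.9°) ≈ 0.655, again giving ≈ 49.1°.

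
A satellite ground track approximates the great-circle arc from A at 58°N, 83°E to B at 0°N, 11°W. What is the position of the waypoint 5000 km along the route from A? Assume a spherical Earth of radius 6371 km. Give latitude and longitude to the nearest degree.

From cos δ = sin φ₁ sin φ₂ + cos φ₁ cos φ₂ cos Δλ, the central angle is δ ≈ 1.608 rad (92.1°). The total great-circle distance is δ·R ≈ 1.608 × 6371 ≈ 10243 km, so the target fraction is f = 5000/10243 ≈ 0.488.
Interpolate at f ≈ 0.488 with slerp weights a = sin((1−f)δ)/sin δ ≈ 0.734, b = sin(fδ)/sin δ ≈ 0.707.
p = a·p₁ + b·p₂ ≈ (0.742, 0.251, 0.622); φ = arcsin(p_z) ≈ 38.48°, λ = atan2(p_y, p_x) ≈ 18.70°.

≈ 38°N, 19°E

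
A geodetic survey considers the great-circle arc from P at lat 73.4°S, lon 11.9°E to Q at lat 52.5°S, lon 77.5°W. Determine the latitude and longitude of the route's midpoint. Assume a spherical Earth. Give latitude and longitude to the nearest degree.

≈ lat 69°S, lon 52°W

Convert each endpoint to a unit vector on the sphere (x = cos φ cos λ, y = cos φ sin λ, z = sin φ).
The central angle between the endpoints is δ = arccos(p₁·p₂) ≈ 0.704 rad (40.3°).
Interpolate at f = 1/2 with slerp weights a = sin((1−f)δ)/sin δ ≈ 0.533, b = sin(fδ)/sin δ ≈ 0.533.
p = a·p₁ + b·p₂ ≈ (0.219, -0.285, -0.933); φ = arcsin(p_z) ≈ -68.92°, λ = atan2(p_y, p_x) ≈ -52.47°.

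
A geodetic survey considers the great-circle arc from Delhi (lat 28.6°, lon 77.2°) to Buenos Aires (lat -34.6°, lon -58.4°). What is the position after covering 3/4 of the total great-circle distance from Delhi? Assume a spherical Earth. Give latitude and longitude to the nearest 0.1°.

≈ lat -25.7°, lon -18.4°

Write both endpoints as unit vectors p₁, p₂ with components (cos φ cos λ, cos φ sin λ, sin φ).
The central angle between the endpoints is δ = arccos(p₁·p₂) ≈ 2.479 rad (142.0°).
Interpolate at f = 3/4 with slerp weights a = sin((1−f)δ)/sin δ ≈ 0.944, b = sin(fδ)/sin δ ≈ 1.558.
p = a·p₁ + b·p₂ ≈ (0.855, -0.284, -0.433); φ = arcsin(p_z) ≈ -25.65°, λ = atan2(p_y, p_x) ≈ -18.38°.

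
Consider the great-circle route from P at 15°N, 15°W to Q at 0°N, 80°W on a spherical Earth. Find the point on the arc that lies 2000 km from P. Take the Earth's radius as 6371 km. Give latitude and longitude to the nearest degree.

≈ 12°N, 33°W

Convert each endpoint to a unit vector on the sphere (x = cos φ cos λ, y = cos φ sin λ, z = sin φ).
The central angle between the endpoints is δ = arccos(p₁·p₂) ≈ 1.150 rad (65.9°). The total great-circle distance is δ·R ≈ 1.150 × 6371 ≈ 7329 km, so the target fraction is f = 2000/7329 ≈ 0.273.
Interpolate at f ≈ 0.273 with slerp weights a = sin((1−f)δ)/sin δ ≈ 0.813, b = sin(fδ)/sin δ ≈ 0.338.
p = a·p₁ + b·p₂ ≈ (0.817, -0.536, 0.210); φ = arcsin(p_z) ≈ 12.15°, λ = atan2(p_y, p_x) ≈ -33.28°.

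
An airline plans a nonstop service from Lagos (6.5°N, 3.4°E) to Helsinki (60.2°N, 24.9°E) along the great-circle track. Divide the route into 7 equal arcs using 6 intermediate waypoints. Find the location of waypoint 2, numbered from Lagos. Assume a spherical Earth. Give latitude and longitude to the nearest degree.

≈ 22°N, 7°E

Convert each endpoint to a unit vector on the sphere (x = cos φ cos λ, y = cos φ sin λ, z = sin φ).
The central angle between the endpoints is δ = arccos(p₁·p₂) ≈ 0.979 rad (56.1°).
Interpolate at f = 2/7 with slerp weights a = sin((1−f)δ)/sin δ ≈ 0.776, b = sin(fδ)/sin δ ≈ 0.333.
p = a·p₁ + b·p₂ ≈ (0.919, 0.115, 0.376); φ = arcsin(p_z) ≈ 22.12°, λ = atan2(p_y, p_x) ≈ 7.15°.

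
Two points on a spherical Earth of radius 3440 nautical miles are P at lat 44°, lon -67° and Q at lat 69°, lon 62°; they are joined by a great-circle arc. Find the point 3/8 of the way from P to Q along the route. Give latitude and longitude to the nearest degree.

The haversine formula gives a central angle δ ≈ 1.063 rad (60.9°) between the endpoints.
Interpolate at f = 3/8 with slerp weights a = sin((1−f)δ)/sin δ ≈ 0.706, b = sin(fδ)/sin δ ≈ 0.444.
p = a·p₁ + b·p₂ ≈ (0.273, -0.327, 0.905); φ = arcsin(p_z) ≈ 64.80°, λ = atan2(p_y, p_x) ≈ -50.11°.

≈ lat 65°, lon -50°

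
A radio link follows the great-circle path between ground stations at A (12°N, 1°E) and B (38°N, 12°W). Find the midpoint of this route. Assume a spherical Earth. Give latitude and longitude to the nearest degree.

≈ (25°N, 5°W)

Write both endpoints as unit vectors p₁, p₂ with components (cos φ cos λ, cos φ sin λ, sin φ).
The central angle between the endpoints is δ = arccos(p₁·p₂) ≈ 0.497 rad (28.5°).
Interpolate at f = 1/2 with slerp weights a = sin((1−f)δ)/sin δ ≈ 0.516, b = sin(fδ)/sin δ ≈ 0.516.
p = a·p₁ + b·p₂ ≈ (0.902, -0.076, 0.425); φ = arcsin(p_z) ≈ 25.14°, λ = atan2(p_y, p_x) ≈ -4.80°.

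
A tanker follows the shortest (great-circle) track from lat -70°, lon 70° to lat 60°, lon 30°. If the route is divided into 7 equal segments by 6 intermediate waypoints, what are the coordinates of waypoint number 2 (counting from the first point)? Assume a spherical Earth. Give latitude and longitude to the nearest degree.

≈ lat -33°, lon 51°

The haversine formula gives a central angle δ ≈ 2.322 rad (133.1°) between the endpoints.
Interpolate at f = 2/7 with slerp weights a = sin((1−f)δ)/sin δ ≈ 1.363, b = sin(fδ)/sin δ ≈ 0.843.
p = a·p₁ + b·p₂ ≈ (0.525, 0.649, -0.551); φ = arcsin(p_z) ≈ -33.44°, λ = atan2(p_y, p_x) ≈ 51.05°.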